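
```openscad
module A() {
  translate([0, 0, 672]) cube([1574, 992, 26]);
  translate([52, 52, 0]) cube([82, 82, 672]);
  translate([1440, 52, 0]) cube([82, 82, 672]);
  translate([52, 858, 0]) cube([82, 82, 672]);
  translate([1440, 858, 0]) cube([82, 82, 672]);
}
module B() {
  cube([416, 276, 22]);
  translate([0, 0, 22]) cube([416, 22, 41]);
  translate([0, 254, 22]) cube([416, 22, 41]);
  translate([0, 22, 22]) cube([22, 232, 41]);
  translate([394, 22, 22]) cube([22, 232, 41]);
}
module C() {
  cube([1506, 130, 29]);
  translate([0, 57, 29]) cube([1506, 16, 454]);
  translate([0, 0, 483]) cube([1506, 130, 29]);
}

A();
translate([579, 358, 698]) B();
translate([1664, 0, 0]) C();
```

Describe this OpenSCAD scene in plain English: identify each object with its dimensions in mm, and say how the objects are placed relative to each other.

A is a table: top 1574 mm (x) × 992 mm (y), 26 mm thick, upper face at z = 698 mm, on four 82×82 mm square legs, each inset 52 mm from the nearest pair of top edges, running from z = 0 to the bottom of the top.

B is an open storage box with external size 416×276×63 mm and wall thickness 22 mm (the base is also 22 mm thick). The base covers the whole footprint; the four walls stand on the base, with the y-facing walls full-width and the x-facing walls fitting between their inner faces.

C is an I-beam lying along x, 1506 mm long. Overall section height 512 mm. Two flanges 130 mm wide (y) and 29 mm thick, one on the floor and one at the top; a web 16 mm thick runs between them, centred on the flange width.

The open box is on top of the table, centred. The I-beam is on the floor beside the table on its +x side.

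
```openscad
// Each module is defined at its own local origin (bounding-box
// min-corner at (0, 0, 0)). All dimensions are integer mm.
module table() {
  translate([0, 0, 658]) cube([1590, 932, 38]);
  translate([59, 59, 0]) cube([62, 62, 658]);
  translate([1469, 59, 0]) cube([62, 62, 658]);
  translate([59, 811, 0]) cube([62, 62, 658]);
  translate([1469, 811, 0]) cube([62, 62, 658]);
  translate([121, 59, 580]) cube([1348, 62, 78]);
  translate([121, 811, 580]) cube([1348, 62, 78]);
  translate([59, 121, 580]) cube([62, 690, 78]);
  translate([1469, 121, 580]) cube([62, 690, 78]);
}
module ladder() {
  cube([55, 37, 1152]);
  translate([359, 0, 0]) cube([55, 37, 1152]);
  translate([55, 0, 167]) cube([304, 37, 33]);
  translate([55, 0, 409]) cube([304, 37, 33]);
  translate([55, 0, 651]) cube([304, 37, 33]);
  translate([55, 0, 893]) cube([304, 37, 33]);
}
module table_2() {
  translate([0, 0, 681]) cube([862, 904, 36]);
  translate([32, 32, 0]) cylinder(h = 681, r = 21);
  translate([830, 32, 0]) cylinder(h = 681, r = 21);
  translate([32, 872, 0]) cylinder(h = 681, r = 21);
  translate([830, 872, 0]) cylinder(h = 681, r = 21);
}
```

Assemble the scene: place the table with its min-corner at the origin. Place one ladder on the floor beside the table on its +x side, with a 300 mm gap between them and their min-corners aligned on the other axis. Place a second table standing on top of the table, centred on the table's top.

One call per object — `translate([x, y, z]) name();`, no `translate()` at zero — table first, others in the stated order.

table();
translate([1890, 0, 0]) ladder();
translate([364, 14, 696]) table_2();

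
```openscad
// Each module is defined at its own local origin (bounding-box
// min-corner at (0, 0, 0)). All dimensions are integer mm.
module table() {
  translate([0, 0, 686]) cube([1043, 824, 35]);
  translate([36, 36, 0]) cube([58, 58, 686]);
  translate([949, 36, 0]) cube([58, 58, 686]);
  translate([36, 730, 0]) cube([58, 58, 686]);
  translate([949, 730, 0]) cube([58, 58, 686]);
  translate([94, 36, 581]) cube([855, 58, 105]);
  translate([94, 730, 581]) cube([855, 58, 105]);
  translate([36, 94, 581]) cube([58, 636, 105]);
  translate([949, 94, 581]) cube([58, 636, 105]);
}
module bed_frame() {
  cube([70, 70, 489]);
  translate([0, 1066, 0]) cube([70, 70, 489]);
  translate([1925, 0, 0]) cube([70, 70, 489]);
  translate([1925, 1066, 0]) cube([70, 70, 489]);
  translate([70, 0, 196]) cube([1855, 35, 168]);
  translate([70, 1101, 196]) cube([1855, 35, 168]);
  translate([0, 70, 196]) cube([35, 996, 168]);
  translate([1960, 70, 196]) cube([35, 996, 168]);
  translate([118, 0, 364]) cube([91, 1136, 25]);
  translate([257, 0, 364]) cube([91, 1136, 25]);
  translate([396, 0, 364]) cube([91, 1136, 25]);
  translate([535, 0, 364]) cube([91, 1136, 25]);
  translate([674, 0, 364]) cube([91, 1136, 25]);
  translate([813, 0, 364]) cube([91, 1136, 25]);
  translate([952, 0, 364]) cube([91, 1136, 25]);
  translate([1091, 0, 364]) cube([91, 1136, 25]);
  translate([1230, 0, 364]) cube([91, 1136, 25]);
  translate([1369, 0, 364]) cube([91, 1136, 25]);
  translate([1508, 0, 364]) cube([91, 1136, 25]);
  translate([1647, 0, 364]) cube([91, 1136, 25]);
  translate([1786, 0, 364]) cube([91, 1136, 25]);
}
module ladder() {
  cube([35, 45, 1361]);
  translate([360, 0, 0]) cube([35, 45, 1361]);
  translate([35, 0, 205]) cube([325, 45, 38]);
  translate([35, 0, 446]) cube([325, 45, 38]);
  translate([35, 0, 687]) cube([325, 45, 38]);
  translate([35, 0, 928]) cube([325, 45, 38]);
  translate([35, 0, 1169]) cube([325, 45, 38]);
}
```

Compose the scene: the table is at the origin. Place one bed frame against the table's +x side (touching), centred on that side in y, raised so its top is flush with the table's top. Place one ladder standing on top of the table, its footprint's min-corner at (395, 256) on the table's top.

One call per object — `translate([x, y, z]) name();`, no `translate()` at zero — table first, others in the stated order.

table();
translate([1043, -156, 232]) bed_frame();
translate([395, 256, 721]) ladder();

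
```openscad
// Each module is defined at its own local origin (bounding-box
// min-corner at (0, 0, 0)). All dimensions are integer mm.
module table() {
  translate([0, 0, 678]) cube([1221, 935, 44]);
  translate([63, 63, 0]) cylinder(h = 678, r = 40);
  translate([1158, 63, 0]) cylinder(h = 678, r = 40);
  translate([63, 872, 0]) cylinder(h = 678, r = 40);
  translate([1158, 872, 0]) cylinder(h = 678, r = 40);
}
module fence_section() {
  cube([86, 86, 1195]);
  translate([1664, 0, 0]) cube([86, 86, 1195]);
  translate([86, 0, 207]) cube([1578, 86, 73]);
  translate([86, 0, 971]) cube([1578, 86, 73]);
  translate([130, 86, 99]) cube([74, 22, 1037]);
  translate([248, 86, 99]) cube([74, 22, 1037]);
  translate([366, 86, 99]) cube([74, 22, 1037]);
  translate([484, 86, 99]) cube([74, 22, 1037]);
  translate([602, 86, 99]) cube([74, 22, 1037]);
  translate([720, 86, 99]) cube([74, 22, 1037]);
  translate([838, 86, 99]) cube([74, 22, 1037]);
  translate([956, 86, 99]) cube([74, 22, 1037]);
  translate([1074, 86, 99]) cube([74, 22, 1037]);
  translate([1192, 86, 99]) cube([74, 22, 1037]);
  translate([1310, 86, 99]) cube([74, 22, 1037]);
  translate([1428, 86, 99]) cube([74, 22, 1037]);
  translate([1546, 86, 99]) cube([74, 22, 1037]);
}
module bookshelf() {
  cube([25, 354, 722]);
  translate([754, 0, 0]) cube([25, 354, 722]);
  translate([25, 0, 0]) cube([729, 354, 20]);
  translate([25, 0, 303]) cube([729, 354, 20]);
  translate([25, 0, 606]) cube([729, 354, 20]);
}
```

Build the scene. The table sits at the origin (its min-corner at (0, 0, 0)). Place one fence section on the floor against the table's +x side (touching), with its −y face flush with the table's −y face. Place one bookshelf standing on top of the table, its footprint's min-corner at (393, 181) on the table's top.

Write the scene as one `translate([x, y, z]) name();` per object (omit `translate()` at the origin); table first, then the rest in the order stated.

table();
translate([1221, 0, 0]) fence_section();
translate([393, 181, 722]) bookshelf();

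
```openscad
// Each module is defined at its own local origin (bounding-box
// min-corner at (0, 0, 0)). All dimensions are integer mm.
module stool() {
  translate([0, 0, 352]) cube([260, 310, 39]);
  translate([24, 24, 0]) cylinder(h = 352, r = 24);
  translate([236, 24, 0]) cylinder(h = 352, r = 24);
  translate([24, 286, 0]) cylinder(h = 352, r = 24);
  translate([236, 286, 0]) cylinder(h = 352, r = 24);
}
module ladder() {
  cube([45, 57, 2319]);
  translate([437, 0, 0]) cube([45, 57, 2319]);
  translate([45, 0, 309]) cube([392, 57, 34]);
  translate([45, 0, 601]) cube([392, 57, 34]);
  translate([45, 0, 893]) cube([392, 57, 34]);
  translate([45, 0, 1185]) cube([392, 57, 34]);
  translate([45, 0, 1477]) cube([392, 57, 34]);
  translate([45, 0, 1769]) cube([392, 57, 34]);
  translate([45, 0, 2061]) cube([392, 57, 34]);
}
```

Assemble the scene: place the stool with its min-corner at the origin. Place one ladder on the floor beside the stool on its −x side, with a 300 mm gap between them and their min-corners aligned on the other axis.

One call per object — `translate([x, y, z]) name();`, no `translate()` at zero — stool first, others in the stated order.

stool();
translate([-782, 0, 0]) ladder();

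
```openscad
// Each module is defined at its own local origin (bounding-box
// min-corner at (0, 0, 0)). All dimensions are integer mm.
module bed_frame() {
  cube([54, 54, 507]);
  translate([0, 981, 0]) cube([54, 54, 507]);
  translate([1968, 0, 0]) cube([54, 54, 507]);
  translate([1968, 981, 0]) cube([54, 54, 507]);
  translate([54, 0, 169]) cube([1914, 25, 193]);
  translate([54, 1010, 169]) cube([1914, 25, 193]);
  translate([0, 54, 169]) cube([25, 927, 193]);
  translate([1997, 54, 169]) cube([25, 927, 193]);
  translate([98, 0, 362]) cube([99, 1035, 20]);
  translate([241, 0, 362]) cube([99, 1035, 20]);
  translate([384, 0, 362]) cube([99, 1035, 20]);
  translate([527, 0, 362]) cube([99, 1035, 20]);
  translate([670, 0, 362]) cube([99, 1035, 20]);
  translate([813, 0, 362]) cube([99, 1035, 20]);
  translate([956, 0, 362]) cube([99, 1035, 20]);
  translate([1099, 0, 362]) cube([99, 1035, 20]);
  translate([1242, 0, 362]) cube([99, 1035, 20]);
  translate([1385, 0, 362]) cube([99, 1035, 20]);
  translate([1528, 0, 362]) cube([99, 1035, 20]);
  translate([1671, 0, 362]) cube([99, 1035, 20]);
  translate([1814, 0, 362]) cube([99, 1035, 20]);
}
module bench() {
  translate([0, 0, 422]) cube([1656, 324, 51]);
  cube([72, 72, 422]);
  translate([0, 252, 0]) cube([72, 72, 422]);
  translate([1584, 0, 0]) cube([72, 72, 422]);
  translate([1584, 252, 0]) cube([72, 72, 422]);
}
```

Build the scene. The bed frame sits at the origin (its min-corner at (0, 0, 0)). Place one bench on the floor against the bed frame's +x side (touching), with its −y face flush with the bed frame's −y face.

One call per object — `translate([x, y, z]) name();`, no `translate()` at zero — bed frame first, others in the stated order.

bed_frame();
translate([2022, 0, 0]) bench();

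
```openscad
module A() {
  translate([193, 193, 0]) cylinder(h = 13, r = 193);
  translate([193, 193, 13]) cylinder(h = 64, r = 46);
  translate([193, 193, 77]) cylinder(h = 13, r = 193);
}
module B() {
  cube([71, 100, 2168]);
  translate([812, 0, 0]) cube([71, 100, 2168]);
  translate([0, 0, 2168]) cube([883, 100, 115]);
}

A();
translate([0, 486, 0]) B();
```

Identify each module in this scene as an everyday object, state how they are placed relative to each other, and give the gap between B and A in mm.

A is a spool. B is a door frame. The door frame is on the floor beside the spool on its +y side. The gap between the door frame and the spool is 100 mm.

The door frame's nearest face is 100 mm from the spool's +y face.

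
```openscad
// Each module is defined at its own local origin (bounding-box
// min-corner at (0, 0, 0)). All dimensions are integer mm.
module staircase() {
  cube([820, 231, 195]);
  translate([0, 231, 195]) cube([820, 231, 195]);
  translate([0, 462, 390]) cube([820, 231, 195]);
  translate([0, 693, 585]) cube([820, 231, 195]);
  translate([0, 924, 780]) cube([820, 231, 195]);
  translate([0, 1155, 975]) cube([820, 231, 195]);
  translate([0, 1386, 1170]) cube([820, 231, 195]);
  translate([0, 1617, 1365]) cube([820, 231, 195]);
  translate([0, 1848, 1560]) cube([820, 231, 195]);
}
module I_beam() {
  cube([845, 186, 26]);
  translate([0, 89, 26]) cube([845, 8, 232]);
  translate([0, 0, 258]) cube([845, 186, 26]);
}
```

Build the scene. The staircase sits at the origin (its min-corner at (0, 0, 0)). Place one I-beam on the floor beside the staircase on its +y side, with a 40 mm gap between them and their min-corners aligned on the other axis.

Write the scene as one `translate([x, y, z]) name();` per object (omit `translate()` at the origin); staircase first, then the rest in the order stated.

staircase();
translate([0, 2119, 0]) I_beam();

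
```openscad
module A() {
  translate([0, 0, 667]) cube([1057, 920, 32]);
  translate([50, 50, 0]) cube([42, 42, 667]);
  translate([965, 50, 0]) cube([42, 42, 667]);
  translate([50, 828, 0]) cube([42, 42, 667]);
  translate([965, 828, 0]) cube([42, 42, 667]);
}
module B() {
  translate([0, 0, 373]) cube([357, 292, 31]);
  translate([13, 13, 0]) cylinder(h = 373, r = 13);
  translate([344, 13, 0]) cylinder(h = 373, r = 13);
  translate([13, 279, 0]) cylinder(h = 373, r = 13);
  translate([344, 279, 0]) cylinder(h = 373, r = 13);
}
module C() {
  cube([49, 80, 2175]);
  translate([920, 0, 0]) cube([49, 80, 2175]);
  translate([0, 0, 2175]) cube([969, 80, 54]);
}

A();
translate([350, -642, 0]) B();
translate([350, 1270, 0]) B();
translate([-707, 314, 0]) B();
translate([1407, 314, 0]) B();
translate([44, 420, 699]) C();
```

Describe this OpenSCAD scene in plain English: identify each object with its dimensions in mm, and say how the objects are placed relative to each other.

A is a rectangular dining table. The top is 1057×920×32 mm with its upper surface at z = 699 mm. It stands on four 42×42 mm square legs, each inset 50 mm from the nearest pair of top edges, running from the floor to the underside of the top.

B is a simple wooden stool: a rectangular seat 357 mm (x) by 292 mm (y), 31 mm thick, top face at z = 404 mm, on four round legs, each 26 mm in diameter. The legs rest on z = 0, each leg's axis is inset half a diameter from the nearest pair of seat edges (so the leg's bounding box is flush with the corner).

C is a door frame. The clear opening is 871 mm wide and 2175 mm high. Two 49 mm wide jambs, 80 mm deep, stand either side of the opening from the floor to the top of the opening. A 54 mm thick head sits across the top of both jambs, spanning the full outside width of the frame.

Four stools sit around the table at the −y, +y, −x, +x sides. The door frame is on top of the table, centred.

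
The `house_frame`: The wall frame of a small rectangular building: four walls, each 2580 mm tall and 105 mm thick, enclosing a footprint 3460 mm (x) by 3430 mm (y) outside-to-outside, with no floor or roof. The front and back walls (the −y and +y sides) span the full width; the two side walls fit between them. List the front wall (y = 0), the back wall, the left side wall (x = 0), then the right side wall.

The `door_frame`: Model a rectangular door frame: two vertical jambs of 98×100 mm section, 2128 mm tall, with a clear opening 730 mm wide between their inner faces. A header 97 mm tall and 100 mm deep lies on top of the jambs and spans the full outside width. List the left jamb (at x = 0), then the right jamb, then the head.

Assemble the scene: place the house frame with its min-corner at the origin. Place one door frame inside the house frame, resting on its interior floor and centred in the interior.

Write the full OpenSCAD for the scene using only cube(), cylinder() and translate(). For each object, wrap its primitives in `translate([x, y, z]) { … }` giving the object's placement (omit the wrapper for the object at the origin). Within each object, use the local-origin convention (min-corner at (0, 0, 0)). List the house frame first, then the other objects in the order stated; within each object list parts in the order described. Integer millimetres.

cube([3460, 105, 2580]);
translate([0, 3325, 0]) cube([3460, 105, 2580]);
translate([0, 105, 0]) cube([105, 3220, 2580]);
translate([3355, 105, 0]) cube([105, 3220, 2580]);
translate([1267, 1665, 0]) {
  cube([98, 100, 2128]);
  translate([828, 0, 0]) cube([98, 100, 2128]);
  translate([0, 0, 2128]) cube([926, 100, 97]);
}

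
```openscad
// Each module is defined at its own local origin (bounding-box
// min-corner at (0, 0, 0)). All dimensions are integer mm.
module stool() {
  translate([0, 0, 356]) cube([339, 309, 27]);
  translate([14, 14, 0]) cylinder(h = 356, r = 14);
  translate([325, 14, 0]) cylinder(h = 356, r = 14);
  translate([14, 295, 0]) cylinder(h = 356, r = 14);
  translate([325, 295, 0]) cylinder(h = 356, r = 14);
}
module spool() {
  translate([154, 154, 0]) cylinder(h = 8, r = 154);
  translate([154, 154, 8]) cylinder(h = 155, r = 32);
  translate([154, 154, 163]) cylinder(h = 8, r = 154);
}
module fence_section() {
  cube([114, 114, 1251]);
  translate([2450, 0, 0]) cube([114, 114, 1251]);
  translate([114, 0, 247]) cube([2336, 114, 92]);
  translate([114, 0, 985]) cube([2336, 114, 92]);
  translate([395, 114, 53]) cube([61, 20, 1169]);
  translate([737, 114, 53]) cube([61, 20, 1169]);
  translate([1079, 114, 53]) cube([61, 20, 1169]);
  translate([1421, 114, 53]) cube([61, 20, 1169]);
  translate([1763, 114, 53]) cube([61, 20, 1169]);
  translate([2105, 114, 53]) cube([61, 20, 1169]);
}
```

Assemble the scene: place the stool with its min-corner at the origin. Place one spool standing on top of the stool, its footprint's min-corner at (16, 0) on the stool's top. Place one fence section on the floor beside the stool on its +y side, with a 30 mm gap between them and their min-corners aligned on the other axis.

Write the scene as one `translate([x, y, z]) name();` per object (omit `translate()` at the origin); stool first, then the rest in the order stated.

stool();
translate([16, 0, 383]) spool();
translate([0, 339, 0]) fence_section();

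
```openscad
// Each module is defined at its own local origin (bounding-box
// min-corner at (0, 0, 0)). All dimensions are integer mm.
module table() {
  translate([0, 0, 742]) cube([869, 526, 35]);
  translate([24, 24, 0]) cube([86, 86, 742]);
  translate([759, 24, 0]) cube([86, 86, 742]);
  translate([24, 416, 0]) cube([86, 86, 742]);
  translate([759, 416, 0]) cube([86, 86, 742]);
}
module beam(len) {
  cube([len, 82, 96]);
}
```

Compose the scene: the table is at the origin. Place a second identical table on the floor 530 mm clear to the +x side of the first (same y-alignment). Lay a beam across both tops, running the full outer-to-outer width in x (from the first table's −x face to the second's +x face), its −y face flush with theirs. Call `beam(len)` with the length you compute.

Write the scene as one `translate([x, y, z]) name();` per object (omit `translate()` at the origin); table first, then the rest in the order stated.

table();
translate([1399, 0, 0]) table();
translate([0, 0, 777]) beam(2268);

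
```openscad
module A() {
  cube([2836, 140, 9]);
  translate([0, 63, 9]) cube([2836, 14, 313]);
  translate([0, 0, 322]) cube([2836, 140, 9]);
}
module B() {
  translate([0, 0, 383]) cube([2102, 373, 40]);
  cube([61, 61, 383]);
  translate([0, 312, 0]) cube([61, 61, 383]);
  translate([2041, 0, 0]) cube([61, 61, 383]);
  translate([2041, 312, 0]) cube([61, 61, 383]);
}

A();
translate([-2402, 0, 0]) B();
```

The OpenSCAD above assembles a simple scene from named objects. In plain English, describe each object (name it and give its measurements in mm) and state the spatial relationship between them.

A is an I-beam lying along x, 2836 mm long. Overall section height 331 mm. Two flanges 140 mm wide (y) and 9 mm thick, one on the floor and one at the top; a web 14 mm thick runs between them, centred on the flange width.

B is a long wooden bench with a 2102 mm (x) × 373 mm (y) seat, 40 mm thick, its top surface 423 mm above the floor. Four 61 mm square legs at the seat corners, flush with the edges, run from z = 0 to the seat underside.

The bench is on the floor beside the I-beam on its −x side.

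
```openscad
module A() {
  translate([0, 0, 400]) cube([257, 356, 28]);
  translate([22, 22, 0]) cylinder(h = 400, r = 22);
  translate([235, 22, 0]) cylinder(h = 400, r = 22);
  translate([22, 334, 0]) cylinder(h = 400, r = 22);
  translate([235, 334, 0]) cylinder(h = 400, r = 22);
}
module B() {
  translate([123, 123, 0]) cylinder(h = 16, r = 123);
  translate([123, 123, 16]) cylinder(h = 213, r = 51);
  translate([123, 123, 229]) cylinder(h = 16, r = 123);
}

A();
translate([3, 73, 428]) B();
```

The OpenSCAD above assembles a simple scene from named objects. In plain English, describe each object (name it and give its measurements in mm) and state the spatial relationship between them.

A is a four-legged stool. The seat is a 257×356×28 mm slab whose top surface is at z = 428 mm; four round legs, each 44 mm in diameter, run from the floor (z = 0) to the underside of the seat, each leg's axis is inset half a diameter from the nearest pair of seat edges (so the leg's bounding box is flush with the corner).

B is a spool: two coaxial disc flanges of radius 123 mm and thickness 16 mm, joined by a core cylinder of radius 51 mm and height 213 mm. The lower flange rests on z = 0 and the three cylinders share a vertical axis.

The spool is on top of the stool.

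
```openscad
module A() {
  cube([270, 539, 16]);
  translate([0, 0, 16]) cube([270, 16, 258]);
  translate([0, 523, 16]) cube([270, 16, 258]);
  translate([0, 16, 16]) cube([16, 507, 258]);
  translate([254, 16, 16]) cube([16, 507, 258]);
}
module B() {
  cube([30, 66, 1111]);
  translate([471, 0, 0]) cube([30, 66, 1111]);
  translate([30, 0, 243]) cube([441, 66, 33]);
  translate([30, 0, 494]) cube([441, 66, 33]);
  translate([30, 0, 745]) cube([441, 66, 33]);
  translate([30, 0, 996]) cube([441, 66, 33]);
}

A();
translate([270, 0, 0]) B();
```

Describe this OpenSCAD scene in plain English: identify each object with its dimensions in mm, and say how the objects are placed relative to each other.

A is an open-topped rectangular box: outside dimensions 270×539×274 mm, with a uniform wall and base thickness of 16 mm. The base is a full 270×539 slab on the floor; four walls sit on top of the base. The front and back walls (the −y and +y sides) span the full width; the two side walls fit between them.

B is a wooden ladder with two side rails of 30×66 mm section and 1111 mm height, set 501 mm apart overall. Between them run 4 rectangular rungs (66 mm deep, 33 mm thick), front faces flush with the rails' −y face. The bottom of the first rung is 243 mm above the floor and each subsequent rung is 251 mm higher than the one below.

The ladder is against the open box's +x side, with their −y faces flush.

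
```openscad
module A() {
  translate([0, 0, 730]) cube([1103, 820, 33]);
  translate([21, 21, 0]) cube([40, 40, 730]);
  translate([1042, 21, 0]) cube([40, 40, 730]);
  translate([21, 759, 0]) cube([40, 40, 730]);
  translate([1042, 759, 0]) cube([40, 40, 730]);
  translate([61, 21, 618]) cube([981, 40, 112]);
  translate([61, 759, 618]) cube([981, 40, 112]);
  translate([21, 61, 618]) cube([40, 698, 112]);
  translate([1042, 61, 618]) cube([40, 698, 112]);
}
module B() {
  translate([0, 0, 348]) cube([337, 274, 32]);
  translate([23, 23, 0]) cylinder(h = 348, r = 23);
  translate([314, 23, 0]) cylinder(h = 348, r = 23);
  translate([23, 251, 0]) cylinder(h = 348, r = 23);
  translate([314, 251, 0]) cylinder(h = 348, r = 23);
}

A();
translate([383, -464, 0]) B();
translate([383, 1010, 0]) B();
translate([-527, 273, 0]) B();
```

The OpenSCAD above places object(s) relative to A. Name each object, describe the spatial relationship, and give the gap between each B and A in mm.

A is a table. B is a stool. Three stools sit around the table at the −y, +y, −x sides. The gap between each stool and the table is 190 mm.

Each stool's nearest face is 190 mm from the table's bounding box.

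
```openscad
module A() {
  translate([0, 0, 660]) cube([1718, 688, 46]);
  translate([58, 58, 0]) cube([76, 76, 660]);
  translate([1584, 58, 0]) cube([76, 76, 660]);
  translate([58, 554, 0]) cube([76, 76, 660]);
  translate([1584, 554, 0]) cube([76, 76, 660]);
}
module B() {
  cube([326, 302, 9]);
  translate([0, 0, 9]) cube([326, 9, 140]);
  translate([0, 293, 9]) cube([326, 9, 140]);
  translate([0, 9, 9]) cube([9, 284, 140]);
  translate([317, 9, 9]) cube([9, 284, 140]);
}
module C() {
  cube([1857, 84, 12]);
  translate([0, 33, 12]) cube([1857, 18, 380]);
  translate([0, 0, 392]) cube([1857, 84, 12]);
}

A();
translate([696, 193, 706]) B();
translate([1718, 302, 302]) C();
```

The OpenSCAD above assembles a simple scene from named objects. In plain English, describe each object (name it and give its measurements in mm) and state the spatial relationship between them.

A is a table: top 1718 mm (x) × 688 mm (y), 46 mm thick, upper face at z = 706 mm, on four 76×76 mm square legs, each inset 58 mm from the nearest pair of top edges, running from z = 0 to the bottom of the top.

B is an open-topped rectangular box: outside dimensions 326×302×149 mm, with a uniform wall and base thickness of 9 mm. The base is a full 326×302 slab on the floor; four walls sit on top of the base. The front and back walls (the −y and +y sides) span the full width; the two side walls fit between them.

C is an I-beam lying along x, 1857 mm long. Overall section height 404 mm. Two flanges 84 mm wide (y) and 12 mm thick, one on the floor and one at the top; a web 18 mm thick runs between them, centred on the flange width.

The open box is on top of the table, centred. The I-beam is beside the table with their tops flush at z = 706.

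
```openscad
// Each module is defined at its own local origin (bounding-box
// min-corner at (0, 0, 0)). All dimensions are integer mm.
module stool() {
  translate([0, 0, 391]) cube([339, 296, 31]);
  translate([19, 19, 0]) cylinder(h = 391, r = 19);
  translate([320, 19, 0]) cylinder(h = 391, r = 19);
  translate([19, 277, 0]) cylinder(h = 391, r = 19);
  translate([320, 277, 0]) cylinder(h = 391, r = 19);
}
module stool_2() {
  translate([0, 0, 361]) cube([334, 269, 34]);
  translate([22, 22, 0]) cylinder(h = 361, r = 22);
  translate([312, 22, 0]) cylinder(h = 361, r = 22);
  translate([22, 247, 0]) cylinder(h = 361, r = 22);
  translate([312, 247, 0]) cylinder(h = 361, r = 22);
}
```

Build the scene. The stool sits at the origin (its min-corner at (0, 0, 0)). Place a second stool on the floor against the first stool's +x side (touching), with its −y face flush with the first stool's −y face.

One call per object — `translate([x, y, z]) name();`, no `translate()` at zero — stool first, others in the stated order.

stool();
translate([339, 0, 0]) stool_2();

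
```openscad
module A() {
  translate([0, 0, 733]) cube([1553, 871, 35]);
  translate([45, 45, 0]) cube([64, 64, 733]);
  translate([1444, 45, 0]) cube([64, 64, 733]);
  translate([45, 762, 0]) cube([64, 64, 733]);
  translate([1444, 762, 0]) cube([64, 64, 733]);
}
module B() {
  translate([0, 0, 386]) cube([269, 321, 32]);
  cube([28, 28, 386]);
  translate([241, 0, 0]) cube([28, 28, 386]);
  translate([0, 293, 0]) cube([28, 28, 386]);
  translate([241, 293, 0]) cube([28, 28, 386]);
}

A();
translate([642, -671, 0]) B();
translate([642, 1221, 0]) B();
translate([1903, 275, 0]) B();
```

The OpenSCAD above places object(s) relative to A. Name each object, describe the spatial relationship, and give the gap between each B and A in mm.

A is a table. B is a stool. Three stools sit around the table at the −y, +y, +x sides. The gap between each stool and the table is 350 mm.

Each stool's nearest face is 350 mm from the table's bounding box.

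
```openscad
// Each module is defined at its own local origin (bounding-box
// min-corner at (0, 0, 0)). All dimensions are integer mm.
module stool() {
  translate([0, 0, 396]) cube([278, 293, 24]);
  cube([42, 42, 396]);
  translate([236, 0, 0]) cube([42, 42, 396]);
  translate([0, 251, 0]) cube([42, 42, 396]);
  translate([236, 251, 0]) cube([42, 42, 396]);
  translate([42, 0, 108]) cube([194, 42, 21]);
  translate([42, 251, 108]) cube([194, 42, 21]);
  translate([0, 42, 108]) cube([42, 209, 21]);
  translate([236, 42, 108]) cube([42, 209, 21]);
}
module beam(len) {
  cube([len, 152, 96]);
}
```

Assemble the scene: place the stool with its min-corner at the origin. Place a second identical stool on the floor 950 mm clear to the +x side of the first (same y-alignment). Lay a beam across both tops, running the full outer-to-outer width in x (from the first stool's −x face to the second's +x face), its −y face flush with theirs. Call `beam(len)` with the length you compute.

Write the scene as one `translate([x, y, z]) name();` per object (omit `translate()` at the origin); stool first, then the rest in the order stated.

stool();
translate([1228, 0, 0]) stool();
translate([0, 0, 420]) beam(1506);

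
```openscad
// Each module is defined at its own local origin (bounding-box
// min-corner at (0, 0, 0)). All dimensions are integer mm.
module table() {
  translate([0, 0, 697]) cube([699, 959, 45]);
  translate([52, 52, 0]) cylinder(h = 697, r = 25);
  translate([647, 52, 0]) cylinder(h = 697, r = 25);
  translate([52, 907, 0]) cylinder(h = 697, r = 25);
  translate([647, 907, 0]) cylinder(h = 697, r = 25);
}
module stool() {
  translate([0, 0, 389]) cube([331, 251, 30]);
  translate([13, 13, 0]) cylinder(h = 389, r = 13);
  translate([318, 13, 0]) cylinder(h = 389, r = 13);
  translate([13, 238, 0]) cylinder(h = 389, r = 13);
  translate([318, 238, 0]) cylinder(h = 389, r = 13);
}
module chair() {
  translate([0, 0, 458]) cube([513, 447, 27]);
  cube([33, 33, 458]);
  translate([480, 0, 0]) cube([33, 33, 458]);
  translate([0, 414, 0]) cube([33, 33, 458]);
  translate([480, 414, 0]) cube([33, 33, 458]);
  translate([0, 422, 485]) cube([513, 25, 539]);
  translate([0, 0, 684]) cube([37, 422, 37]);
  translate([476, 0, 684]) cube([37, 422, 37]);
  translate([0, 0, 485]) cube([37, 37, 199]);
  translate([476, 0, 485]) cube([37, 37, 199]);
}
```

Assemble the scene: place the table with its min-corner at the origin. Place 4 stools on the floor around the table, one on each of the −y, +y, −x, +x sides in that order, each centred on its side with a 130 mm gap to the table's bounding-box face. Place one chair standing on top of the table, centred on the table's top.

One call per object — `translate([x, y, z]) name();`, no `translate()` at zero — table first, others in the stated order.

table();
translate([184, -381, 0]) stool();
translate([184, 1089, 0]) stool();
translate([-461, 354, 0]) stool();
translate([829, 354, 0]) stool();
translate([93, 256, 742]) chair();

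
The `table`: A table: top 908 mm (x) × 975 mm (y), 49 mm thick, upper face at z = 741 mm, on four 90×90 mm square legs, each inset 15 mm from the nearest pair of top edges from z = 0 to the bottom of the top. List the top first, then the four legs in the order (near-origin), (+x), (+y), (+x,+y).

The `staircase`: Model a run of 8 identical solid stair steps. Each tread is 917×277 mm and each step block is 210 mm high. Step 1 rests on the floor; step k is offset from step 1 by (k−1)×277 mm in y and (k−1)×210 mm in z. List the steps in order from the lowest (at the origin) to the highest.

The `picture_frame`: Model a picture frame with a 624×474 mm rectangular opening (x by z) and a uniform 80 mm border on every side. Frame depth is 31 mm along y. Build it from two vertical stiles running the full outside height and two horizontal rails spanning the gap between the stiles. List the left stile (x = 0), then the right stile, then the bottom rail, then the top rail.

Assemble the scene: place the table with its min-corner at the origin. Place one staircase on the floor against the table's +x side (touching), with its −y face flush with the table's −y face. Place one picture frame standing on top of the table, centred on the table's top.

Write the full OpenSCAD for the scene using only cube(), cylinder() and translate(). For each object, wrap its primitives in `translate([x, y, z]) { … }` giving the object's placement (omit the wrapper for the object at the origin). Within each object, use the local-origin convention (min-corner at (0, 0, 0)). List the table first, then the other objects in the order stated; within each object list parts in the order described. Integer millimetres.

translate([0, 0, 692]) cube([908, 975, 49]);
translate([15, 15, 0]) cube([90, 90, 692]);
translate([803, 15, 0]) cube([90, 90, 692]);
translate([15, 870, 0]) cube([90, 90, 692]);
translate([803, 870, 0]) cube([90, 90, 692]);
translate([908, 0, 0]) {
  cube([917, 277, 210]);
  translate([0, 277, 210]) cube([917, 277, 210]);
  translate([0, 554, 420]) cube([917, 277, 210]);
  translate([0, 831, 630]) cube([917, 277, 210]);
  translate([0, 1108, 840]) cube([917, 277, 210]);
  translate([0, 1385, 1050]) cube([917, 277, 210]);
  translate([0, 1662, 1260]) cube([917, 277, 210]);
  translate([0, 1939, 1470]) cube([917, 277, 210]);
}
translate([62, 472, 741]) {
  cube([80, 31, 634]);
  translate([704, 0, 0]) cube([80, 31, 634]);
  translate([80, 0, 0]) cube([624, 31, 80]);
  translate([80, 0, 554]) cube([624, 31, 80]);
}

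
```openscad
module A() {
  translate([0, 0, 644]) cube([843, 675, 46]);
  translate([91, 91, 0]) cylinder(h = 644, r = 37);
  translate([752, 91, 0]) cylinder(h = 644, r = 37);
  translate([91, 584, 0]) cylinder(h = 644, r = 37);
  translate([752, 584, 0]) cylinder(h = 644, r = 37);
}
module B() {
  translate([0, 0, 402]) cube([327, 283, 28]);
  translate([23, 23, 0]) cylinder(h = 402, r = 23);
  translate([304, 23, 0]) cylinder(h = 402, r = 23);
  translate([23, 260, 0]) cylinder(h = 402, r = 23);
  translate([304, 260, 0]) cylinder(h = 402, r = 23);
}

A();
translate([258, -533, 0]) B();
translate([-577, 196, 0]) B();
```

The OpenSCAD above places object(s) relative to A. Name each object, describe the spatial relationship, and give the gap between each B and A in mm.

A is a table. B is a stool. Two stools sit around the table at the −y, −x sides. The gap between each stool and the table is 250 mm.

Each stool's nearest face is 250 mm from the table's bounding box.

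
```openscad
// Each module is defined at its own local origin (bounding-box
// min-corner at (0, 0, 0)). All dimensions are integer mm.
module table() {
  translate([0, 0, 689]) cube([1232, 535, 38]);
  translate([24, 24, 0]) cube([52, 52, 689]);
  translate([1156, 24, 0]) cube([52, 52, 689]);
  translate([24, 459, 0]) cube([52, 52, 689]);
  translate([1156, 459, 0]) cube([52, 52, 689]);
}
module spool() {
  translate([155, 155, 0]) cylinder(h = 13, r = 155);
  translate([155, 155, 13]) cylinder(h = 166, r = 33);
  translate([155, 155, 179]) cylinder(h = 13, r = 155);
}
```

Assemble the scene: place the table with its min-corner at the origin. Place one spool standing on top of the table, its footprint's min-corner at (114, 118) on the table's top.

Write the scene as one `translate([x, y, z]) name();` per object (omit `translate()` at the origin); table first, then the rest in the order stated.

table();
translate([114, 118, 727]) spool();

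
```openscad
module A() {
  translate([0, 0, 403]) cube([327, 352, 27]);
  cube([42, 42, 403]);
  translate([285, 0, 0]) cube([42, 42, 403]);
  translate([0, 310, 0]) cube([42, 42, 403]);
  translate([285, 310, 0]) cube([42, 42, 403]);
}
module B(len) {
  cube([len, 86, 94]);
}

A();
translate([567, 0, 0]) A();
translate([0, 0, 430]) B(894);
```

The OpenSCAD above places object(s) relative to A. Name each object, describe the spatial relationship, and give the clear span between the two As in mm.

A is a stool. B is a beam. A beam spans the tops of two stools. The clear span between the two stools is 240 mm.

Second stool starts at x = 567; first ends at x = 327; clear span = 567 − 327 = 240 mm.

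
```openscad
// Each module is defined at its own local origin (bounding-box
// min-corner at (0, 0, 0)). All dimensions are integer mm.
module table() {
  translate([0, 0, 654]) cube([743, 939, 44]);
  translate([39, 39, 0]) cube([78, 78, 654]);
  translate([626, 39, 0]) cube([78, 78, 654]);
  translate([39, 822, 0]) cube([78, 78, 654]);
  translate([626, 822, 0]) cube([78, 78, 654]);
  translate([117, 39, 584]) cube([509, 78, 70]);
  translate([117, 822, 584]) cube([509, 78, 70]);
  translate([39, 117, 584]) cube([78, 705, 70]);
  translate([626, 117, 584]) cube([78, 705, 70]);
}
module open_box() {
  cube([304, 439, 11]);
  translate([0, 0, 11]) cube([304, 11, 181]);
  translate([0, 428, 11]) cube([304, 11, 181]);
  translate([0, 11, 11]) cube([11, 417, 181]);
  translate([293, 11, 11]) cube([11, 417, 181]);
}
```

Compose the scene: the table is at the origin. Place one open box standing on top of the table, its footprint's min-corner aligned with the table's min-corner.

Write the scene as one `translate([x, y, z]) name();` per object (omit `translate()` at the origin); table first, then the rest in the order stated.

table();
translate([0, 0, 698]) open_box();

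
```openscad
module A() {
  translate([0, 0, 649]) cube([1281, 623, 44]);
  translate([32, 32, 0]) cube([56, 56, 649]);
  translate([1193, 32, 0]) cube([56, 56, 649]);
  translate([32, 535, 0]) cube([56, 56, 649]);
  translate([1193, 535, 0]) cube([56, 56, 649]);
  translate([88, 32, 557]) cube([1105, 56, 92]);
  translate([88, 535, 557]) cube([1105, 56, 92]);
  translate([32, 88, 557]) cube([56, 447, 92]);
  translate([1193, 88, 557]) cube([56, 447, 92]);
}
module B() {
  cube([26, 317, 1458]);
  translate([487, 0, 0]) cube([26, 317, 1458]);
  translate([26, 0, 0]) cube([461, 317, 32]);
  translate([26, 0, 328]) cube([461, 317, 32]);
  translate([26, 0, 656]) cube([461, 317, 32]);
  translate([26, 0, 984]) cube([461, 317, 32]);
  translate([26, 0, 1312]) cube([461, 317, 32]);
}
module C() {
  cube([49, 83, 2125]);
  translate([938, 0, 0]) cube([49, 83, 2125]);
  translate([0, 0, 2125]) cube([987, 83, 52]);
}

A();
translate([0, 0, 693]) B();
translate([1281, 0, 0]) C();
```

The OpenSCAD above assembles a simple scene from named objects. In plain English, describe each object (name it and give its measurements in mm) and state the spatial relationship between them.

A is a rectangular dining table. The top is 1281×623×44 mm with its upper surface at z = 693 mm. It stands on four 56×56 mm square legs, each inset 32 mm from the nearest pair of top edges, running from the floor to the underside of the top. Four apron rails, 56 mm thick and 92 mm tall, run between adjacent legs with their top edges flush with the underside of the top and their outer faces flush with the legs' outer faces.

B is a bookshelf 513 mm wide overall, 317 mm deep and 1458 mm tall. The two sides are 26 mm thick vertical panels. 5 horizontal shelves of 32 mm thickness span between the inner faces of the sides; the lowest shelf sits on the floor and shelves are stacked with a clear vertical gap of 296 mm between each pair.

C is a door frame. The clear opening is 889 mm wide and 2125 mm high. Two 49 mm wide jambs, 83 mm deep, stand either side of the opening from the floor to the top of the opening. A 52 mm thick head sits across the top of both jambs, spanning the full outside width of the frame.

The bookshelf is on top of the table. The door frame is against the table's +x side, with their −y faces flush.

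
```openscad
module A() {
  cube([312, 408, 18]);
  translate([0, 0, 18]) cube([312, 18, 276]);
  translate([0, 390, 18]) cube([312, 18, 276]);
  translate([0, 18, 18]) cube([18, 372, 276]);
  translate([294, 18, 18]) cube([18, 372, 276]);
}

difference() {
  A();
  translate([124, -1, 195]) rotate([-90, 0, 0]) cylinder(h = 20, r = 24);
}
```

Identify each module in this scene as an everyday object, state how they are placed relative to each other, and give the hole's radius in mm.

The subtracted cylinder has r = 24 mm.

A is an open box. The open box has a circular hole through its front wall. The hole's radius is 24 mm.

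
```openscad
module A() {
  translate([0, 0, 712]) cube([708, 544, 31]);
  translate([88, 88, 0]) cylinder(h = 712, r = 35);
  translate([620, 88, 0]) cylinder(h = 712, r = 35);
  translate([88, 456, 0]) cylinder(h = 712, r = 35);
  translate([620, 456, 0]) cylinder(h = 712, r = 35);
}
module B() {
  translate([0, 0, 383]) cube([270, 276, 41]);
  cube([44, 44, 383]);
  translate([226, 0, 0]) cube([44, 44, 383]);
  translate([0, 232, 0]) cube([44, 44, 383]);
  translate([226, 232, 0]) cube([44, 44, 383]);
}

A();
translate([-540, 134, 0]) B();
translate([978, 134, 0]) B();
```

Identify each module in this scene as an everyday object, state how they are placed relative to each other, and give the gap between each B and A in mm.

Each stool's nearest face is 270 mm from the table's bounding box.

A is a table. B is a stool. Two stools sit around the table at the −x, +x sides. The gap between each stool and the table is 270 mm.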